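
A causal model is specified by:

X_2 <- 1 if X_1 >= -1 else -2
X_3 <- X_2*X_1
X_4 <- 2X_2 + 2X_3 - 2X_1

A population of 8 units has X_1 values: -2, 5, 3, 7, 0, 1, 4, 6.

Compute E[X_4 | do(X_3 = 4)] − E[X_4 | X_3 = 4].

-1.75

Every unit gets X_3=4 under the intervention. X_4 values become 8, 0, 4, -4, 10, 8, 2, -2; E[X_4|do(X_3=4)] = 3.25.
Conditioning on X_3=4 selects the 2 unit(s) with X_1 ∈ {-2, 4}. Their X_4 values: 8, 2. Mean = 5.
Difference = 3.25 − 5 = -1.75.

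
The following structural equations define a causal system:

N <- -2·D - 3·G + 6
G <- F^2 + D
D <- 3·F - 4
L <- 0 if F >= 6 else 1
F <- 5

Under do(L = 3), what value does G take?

36

Under do(L=3), the mechanism L <- 0 if F >= 6 else 1 is discarded; L is fixed at 3.
Since G is not a descendant of the intervened variable, it is unaffected.
D = 3·F - 4  [with F=5]  = 11
G = F^2 + D  [with F=5, D=11]  = 36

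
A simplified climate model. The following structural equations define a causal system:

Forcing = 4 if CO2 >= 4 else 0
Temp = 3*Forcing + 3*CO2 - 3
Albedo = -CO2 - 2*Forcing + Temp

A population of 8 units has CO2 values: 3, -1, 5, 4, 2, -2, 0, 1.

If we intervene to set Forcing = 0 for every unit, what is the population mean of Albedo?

0

Every unit gets Forcing=0 under the intervention. Albedo values become 3, -5, 7, 5, 1, -7, -3, -1; E[Albedo|do(Forcing=0)] = 0.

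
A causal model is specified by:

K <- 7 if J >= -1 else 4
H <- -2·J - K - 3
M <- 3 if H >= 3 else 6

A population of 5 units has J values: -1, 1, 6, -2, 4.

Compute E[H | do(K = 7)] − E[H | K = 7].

Under do(K=7), K's equation is replaced by K=7 for every unit. Per-unit H: -8, -12, -22, -6, -18. Mean = -13.2.
E[H|K=7] averages over only the 4 units with K=7 (J = -1, 1, 6, 4): H = -8, -12, -22, -18, mean -15.
Difference = -13.2 − (-15) = 1.8.

1.8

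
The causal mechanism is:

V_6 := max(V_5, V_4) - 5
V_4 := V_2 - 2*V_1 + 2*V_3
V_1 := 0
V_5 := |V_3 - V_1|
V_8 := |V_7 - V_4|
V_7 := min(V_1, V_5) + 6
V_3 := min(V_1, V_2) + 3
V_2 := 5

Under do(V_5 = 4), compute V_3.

do(V_5=4) replaces the equation V_5 := |V_3 - V_1| with the constant V_5 = 4.
V_3 is not downstream of the intervention, so its value is determined by the original equations.
V_3 = min(V_1, V_2) + 3  [with V_1=0, V_2=5]  = 3

3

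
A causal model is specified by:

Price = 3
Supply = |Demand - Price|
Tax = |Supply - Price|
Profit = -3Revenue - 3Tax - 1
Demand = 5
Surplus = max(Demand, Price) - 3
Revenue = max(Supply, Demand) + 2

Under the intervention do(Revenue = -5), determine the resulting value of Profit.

Under do(Revenue=-5), the mechanism Revenue = max(Supply, Demand) + 2 is discarded; Revenue is fixed at -5.
Supply = |Demand - Price|  [with Demand=5, Price=3]  = 2
Tax = |Supply - Price|  [with Supply=2, Price=3]  = 1
Profit = -3Revenue - 3Tax - 1  [with Revenue=-5, Tax=1]  = 11

11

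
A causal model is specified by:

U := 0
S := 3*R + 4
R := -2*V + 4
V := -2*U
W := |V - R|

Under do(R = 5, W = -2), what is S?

19

The joint intervention fixes R = 5, W = -2, removing each variable's own equation.
S = 3*R + 4  [with R=5]  = 19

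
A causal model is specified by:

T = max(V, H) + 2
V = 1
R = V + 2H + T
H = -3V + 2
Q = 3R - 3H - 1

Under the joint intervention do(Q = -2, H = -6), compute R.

Setting Q = -2, H = -6 by intervention discards those variables' equations.
T = max(V, H) + 2  [with V=1, H=-6]  = 3
R = V + 2H + T  [with V=1, H=-6, T=3]  = -8

-8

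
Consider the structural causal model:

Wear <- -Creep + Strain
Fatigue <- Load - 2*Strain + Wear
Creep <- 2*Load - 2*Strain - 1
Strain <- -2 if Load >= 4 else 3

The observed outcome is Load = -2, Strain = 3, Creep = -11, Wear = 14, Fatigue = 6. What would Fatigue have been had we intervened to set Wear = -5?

Intervening sets Wear = -5 and removes its equation (Wear <- -Creep + Strain).
Strain = -2 if Load >= 4 else 3  [with Load=-2]  = 3
Fatigue = Load - 2*Strain + Wear  [with Load=-2, Strain=3, Wear=-5]  = -13

-13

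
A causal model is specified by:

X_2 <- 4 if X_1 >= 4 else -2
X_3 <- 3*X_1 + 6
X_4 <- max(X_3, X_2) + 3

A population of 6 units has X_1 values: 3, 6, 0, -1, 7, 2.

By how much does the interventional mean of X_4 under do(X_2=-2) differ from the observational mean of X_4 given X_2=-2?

5.5

Under do(X_2=-2), X_2's equation is replaced by X_2=-2 for every unit. Per-unit X_4: 18, 27, 9, 6, 30, 15. Mean = 17.5.
Conditioning on X_2=-2 selects the 4 unit(s) with X_1 ∈ {3, 0, -1, 2}. Their X_4 values: 18, 9, 6, 15. Mean = 12.
Difference = 17.5 − 12 = 5.5.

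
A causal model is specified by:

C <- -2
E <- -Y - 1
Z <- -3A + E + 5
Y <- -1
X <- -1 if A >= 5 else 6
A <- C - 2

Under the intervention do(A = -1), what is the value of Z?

Intervening sets A = -1 and removes its equation (A <- C - 2).
E = -Y - 1  [with Y=-1]  = 0
Z = -3A + E + 5  [with A=-1, E=0]  = 8

8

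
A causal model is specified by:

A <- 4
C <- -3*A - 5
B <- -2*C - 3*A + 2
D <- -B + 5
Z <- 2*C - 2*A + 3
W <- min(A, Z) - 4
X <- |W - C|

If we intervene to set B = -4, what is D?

The intervention breaks the incoming arrows to B: B <- -2*C - 3*A + 2 no longer applies, and B = -4.
D = -B + 5  [with B=-4]  = 9

9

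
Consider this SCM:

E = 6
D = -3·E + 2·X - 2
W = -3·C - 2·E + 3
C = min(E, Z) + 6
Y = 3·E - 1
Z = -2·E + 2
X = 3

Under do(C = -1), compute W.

Under do(C=-1), the mechanism C = min(E, Z) + 6 is discarded; C is fixed at -1.
W = -3·C - 2·E + 3  [with C=-1, E=6]  = -6

-6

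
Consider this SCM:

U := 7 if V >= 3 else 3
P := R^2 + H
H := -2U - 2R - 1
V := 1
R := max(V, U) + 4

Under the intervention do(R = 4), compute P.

do(R=4) replaces the equation R := max(V, U) + 4 with the constant R = 4.
U = 7 if V >= 3 else 3  [with V=1]  = 3
H = -2U - 2R - 1  [with U=3, R=4]  = -15
P = R^2 + H  [with R=4, H=-15]  = 1

1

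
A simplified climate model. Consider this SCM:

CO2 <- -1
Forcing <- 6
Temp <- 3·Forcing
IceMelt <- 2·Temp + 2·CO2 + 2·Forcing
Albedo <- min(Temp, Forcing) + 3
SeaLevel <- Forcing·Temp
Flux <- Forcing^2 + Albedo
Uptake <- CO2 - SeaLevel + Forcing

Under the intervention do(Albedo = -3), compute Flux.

33

Under do(Albedo=-3), the mechanism Albedo <- min(Temp, Forcing) + 3 is discarded; Albedo is fixed at -3.
Flux = Forcing^2 + Albedo  [with Forcing=6, Albedo=-3]  = 33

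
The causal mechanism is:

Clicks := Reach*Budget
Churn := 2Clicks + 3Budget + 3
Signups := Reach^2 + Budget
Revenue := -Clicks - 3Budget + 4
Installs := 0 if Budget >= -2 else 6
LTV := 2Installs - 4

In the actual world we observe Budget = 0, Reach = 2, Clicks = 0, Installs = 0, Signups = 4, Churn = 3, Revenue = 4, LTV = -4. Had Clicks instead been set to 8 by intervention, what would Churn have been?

19

The intervention breaks the incoming arrows to Clicks: Clicks := Reach*Budget no longer applies, and Clicks = 8.
Churn = 2Clicks + 3Budget + 3  [with Clicks=8, Budget=0]  = 19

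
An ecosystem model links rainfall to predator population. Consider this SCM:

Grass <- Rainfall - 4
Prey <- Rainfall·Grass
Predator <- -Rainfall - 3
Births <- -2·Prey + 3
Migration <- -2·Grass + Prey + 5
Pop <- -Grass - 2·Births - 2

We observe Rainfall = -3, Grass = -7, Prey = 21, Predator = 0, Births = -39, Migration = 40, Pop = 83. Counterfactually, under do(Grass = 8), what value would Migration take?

Under do(Grass=8), the mechanism Grass <- Rainfall - 4 is discarded; Grass is fixed at 8.
Prey = Rainfall·Grass  [with Rainfall=-3, Grass=8]  = -24
Migration = -2·Grass + Prey + 5  [with Grass=8, Prey=-24]  = -35

-35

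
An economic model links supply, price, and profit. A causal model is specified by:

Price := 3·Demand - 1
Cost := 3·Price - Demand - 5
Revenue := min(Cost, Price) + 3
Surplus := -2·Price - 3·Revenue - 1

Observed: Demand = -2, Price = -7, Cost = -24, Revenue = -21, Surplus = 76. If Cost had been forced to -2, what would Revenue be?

The intervention breaks the incoming arrows to Cost: Cost := 3·Price - Demand - 5 no longer applies, and Cost = -2.
Price = 3·Demand - 1  [with Demand=-2]  = -7
Revenue = min(Cost, Price) + 3  [with Cost=-2, Price=-7]  = -4

-4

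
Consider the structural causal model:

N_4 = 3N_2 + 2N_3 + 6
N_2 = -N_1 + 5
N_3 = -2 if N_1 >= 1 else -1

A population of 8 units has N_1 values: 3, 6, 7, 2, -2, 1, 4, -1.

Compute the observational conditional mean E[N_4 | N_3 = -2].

Observing N_3=-2 restricts to units where N_3's equation naturally yields -2: N_1 ∈ {3, 6, 7, 2, 1, 4}. In that subpopulation N_4 = 8, -1, -4, 11, 14, 5, mean 5.5.

5.5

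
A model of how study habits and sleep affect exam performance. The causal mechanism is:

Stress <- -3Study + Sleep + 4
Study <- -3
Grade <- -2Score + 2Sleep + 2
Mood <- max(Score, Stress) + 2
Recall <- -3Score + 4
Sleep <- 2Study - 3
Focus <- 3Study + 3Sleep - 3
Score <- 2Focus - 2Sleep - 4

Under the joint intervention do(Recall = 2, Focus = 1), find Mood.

18

Setting Recall = 2, Focus = 1 by intervention discards those variables' equations.
Sleep = 2Study - 3  [with Study=-3]  = -9
Stress = -3Study + Sleep + 4  [with Study=-3, Sleep=-9]  = 4
Score = 2Focus - 2Sleep - 4  [with Focus=1, Sleep=-9]  = 16
Mood = max(Score, Stress) + 2  [with Score=16, Stress=4]  = 18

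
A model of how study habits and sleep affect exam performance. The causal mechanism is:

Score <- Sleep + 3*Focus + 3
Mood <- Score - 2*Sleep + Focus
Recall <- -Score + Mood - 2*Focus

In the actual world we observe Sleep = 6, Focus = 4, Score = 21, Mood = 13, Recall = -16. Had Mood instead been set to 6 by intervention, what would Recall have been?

Intervening sets Mood = 6 and removes its equation (Mood <- Score - 2*Sleep + Focus).
Score = Sleep + 3*Focus + 3  [with Sleep=6, Focus=4]  = 21
Recall = -Score + Mood - 2*Focus  [with Score=21, Mood=6, Focus=4]  = -23

-23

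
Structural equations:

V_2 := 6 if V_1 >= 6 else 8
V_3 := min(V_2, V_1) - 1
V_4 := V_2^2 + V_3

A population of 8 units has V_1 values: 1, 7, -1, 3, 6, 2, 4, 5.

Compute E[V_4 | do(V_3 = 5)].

do(V_3=5) breaks V_3's dependence on V_1. With V_3=5 fixed, V_4 across the units is 69, 41, 69, 69, 41, 69, 69, 69, mean 62.

62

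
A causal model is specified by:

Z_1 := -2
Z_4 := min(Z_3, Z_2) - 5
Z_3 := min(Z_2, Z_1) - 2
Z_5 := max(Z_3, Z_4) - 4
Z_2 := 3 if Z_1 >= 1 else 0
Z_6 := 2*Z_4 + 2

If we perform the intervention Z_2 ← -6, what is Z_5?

do(Z_2=-6) replaces the equation Z_2 := 3 if Z_1 >= 1 else 0 with the constant Z_2 = -6.
Z_3 = min(Z_2, Z_1) - 2  [with Z_2=-6, Z_1=-2]  = -8
Z_4 = min(Z_3, Z_2) - 5  [with Z_3=-8, Z_2=-6]  = -13
Z_5 = max(Z_3, Z_4) - 4  [with Z_3=-8, Z_4=-13]  = -12

-12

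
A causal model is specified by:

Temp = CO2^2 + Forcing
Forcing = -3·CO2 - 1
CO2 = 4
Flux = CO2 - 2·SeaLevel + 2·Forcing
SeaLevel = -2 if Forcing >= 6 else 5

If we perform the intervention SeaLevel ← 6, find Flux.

Intervening sets SeaLevel = 6 and removes its equation (SeaLevel = -2 if Forcing >= 6 else 5).
Forcing = -3·CO2 - 1  [with CO2=4]  = -13
Flux = CO2 - 2·SeaLevel + 2·Forcing  [with CO2=4, SeaLevel=6, Forcing=-13]  = -34

-34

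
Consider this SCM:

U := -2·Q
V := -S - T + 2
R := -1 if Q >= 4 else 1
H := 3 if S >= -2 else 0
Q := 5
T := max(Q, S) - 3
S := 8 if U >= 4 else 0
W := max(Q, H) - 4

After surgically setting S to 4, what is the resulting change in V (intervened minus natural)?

-4

The intervention breaks the incoming arrows to S: S := 8 if U >= 4 else 0 no longer applies, and S = 4.
T = max(Q, S) - 3  [with Q=5, S=4]  = 2
V = -S - T + 2  [with S=4, T=2]  = -4
Without intervention: U = -2·Q  [with Q=5]  = -10; S = 8 if U >= 4 else 0  [with U=-10]  = 0; T = max(Q, S) - 3  [with Q=5, S=0]  = 2; V = -S - T + 2  [with S=0, T=2]  = 0.
Change = -4 − 0 = -4.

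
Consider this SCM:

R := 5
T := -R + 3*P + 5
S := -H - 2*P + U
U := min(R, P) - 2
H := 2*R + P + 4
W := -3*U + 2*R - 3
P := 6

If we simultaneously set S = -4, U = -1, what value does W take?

Setting S = -4, U = -1 by intervention discards those variables' equations.
W = -3*U + 2*R - 3  [with U=-1, R=5]  = 10

10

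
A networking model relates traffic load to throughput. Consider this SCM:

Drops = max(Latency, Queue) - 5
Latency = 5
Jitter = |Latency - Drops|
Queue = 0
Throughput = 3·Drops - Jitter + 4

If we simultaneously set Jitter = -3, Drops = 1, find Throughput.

The joint intervention fixes Jitter = -3, Drops = 1, removing each variable's own equation.
Throughput = 3·Drops - Jitter + 4  [with Drops=1, Jitter=-3]  = 10

10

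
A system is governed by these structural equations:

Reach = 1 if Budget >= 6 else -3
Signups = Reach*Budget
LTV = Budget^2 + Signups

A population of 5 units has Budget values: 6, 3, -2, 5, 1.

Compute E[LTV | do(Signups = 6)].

21

Under do(Signups=6), Signups's equation is replaced by Signups=6 for every unit. Per-unit LTV: 42, 15, 10, 31, 7. Mean = 21.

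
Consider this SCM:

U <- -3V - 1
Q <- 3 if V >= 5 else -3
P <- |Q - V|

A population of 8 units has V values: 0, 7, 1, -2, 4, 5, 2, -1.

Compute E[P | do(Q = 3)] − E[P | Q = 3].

The intervention sets Q=3 in all 8 units regardless of V. Recomputing P per unit gives 3, 4, 2, 5, 1, 2, 1, 4; average 2.75.
Conditioning on Q=3 selects the 2 unit(s) with V ∈ {7, 5}. Their P values: 4, 2. Mean = 3.
Difference = 2.75 − 3 = -0.25.

-0.25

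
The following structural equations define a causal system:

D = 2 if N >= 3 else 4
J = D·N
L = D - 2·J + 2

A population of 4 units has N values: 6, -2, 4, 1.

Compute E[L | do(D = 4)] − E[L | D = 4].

-22

Every unit gets D=4 under the intervention. L values become -42, 22, -26, -2; E[L|do(D=4)] = -12.
E[L|D=4] averages over only the 2 units with D=4 (N = -2, 1): L = 22, -2, mean 10.
Difference = -12 − 10 = -22.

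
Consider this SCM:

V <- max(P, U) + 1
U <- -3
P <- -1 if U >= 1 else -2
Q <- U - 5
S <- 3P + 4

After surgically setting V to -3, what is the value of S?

The intervention breaks the incoming arrows to V: V <- max(P, U) + 1 no longer applies, and V = -3.
Since S is not a descendant of the intervened variable, it is unaffected.
P = -1 if U >= 1 else -2  [with U=-3]  = -2
S = 3P + 4  [with P=-2]  = -2

-2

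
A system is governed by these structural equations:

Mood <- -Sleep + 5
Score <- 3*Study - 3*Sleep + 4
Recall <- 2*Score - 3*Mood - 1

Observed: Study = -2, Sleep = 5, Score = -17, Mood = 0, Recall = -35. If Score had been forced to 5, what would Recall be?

9

do(Score=5) replaces the equation Score <- 3*Study - 3*Sleep + 4 with the constant Score = 5.
Mood = -Sleep + 5  [with Sleep=5]  = 0
Recall = 2*Score - 3*Mood - 1  [with Score=5, Mood=0]  = 9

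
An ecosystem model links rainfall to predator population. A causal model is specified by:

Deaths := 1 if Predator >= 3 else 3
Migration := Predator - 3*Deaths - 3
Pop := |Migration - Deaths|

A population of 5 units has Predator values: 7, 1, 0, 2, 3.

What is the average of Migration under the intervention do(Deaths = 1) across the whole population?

-3.4

The intervention sets Deaths=1 in all 5 units regardless of Predator. Recomputing Migration per unit gives 1, -5, -6, -4, -3; average -3.4.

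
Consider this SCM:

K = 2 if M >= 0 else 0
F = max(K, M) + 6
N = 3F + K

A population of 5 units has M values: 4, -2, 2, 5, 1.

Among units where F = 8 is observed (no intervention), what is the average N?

Conditioning on F=8 selects the 2 unit(s) with M ∈ {2, 1}. Their N values: 26, 26. Mean = 26.

26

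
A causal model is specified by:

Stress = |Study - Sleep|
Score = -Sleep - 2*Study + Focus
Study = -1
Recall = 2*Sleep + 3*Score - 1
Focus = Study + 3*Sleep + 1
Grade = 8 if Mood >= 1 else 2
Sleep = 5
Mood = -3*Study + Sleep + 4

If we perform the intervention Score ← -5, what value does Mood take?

12

The intervention breaks the incoming arrows to Score: Score = -Sleep - 2*Study + Focus no longer applies, and Score = -5.
Since Mood is not a descendant of the intervened variable, it is unaffected.
Mood = -3*Study + Sleep + 4  [with Study=-1, Sleep=5]  = 12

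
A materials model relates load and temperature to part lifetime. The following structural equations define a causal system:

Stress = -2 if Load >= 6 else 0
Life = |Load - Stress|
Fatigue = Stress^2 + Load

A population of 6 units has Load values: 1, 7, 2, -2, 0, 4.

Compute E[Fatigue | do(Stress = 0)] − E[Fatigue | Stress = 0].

Every unit gets Stress=0 under the intervention. Fatigue values become 1, 7, 2, -2, 0, 4; E[Fatigue|do(Stress=0)] = 2.
E[Fatigue|Stress=0] averages over only the 5 units with Stress=0 (Load = 1, 2, -2, 0, 4): Fatigue = 1, 2, -2, 0, 4, mean 1.
Difference = 2 − 1 = 1.

1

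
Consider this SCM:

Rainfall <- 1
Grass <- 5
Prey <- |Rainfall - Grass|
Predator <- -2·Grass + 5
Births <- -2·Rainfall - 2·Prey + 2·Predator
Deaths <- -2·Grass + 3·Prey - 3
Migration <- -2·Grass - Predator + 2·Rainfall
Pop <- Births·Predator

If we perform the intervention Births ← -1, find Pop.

5

do(Births=-1) replaces the equation Births <- -2·Rainfall - 2·Prey + 2·Predator with the constant Births = -1.
Predator = -2·Grass + 5  [with Grass=5]  = -5
Pop = Births·Predator  [with Births=-1, Predator=-5]  = 5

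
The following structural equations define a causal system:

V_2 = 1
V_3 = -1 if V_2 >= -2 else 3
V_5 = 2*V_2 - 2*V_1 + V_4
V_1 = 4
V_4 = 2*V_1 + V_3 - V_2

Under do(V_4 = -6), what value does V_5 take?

-12

Intervening sets V_4 = -6 and removes its equation (V_4 = 2*V_1 + V_3 - V_2).
V_5 = 2*V_2 - 2*V_1 + V_4  [with V_2=1, V_1=4, V_4=-6]  = -12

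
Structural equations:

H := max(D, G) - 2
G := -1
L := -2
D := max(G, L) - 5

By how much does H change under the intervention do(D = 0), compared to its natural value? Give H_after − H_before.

The intervention breaks the incoming arrows to D: D := max(G, L) - 5 no longer applies, and D = 0.
H = max(D, G) - 2  [with D=0, G=-1]  = -2
Without intervention: D = max(G, L) - 5  [with G=-1, L=-2]  = -6; H = max(D, G) - 2  [with D=-6, G=-1]  = -3.
Change = -2 − (-3) = 1.

1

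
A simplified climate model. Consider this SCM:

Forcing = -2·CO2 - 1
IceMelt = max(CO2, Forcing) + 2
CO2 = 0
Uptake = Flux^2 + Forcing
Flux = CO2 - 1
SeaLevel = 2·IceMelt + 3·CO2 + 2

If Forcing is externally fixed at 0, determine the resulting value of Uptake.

1

Under do(Forcing=0), the mechanism Forcing = -2·CO2 - 1 is discarded; Forcing is fixed at 0.
Flux = CO2 - 1  [with CO2=0]  = -1
Uptake = Flux^2 + Forcing  [with Flux=-1, Forcing=0]  = 1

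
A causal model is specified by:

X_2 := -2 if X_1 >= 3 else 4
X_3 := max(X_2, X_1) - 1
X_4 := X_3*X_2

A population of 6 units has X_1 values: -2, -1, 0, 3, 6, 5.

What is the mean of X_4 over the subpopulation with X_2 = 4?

12

E[X_4|X_2=4] averages over only the 3 units with X_2=4 (X_1 = -2, -1, 0): X_4 = 12, 12, 12, mean 12.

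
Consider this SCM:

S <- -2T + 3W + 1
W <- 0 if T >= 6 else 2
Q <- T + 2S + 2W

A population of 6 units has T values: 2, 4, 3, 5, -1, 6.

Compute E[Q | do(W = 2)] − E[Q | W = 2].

The intervention sets W=2 in all 6 units regardless of T. Recomputing Q per unit gives 12, 6, 9, 3, 21, 0; average 8.5.
E[Q|W=2] averages over only the 5 units with W=2 (T = 2, 4, 3, 5, -1): Q = 12, 6, 9, 3, 21, mean 10.2.
Difference = 8.5 − 10.2 = -1.7.

-1.7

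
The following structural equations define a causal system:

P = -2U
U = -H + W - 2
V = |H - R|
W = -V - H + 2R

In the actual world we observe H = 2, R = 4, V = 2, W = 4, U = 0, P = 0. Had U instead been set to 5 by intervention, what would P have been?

The intervention breaks the incoming arrows to U: U = -H + W - 2 no longer applies, and U = 5.
P = -2U  [with U=5]  = -10

-10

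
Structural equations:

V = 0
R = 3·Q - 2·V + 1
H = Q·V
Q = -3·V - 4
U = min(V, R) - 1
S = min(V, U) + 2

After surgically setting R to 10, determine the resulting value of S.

The intervention breaks the incoming arrows to R: R = 3·Q - 2·V + 1 no longer applies, and R = 10.
U = min(V, R) - 1  [with V=0, R=10]  = -1
S = min(V, U) + 2  [with V=0, U=-1]  = 1

1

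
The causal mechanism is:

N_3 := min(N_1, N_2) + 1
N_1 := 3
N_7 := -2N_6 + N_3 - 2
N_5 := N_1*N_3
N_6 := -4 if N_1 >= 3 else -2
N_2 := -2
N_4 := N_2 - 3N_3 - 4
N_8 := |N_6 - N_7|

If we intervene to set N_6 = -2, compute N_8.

Intervening sets N_6 = -2 and removes its equation (N_6 := -4 if N_1 >= 3 else -2).
N_3 = min(N_1, N_2) + 1  [with N_1=3, N_2=-2]  = -1
N_7 = -2N_6 + N_3 - 2  [with N_6=-2, N_3=-1]  = 1
N_8 = |N_6 - N_7|  [with N_6=-2, N_7=1]  = 3

3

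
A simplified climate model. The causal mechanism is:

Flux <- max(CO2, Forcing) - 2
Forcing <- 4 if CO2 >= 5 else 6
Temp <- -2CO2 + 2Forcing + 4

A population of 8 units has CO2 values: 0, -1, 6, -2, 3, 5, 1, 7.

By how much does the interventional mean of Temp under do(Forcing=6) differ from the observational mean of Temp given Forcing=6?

-4.35

Every unit gets Forcing=6 under the intervention. Temp values become 16, 18, 4, 20, 10, 6, 14, 2; E[Temp|do(Forcing=6)] = 11.25.
E[Temp|Forcing=6] averages over only the 5 units with Forcing=6 (CO2 = 0, -1, -2, 3, 1): Temp = 16, 18, 20, 10, 14, mean 15.6.
Difference = 11.25 − 15.6 = -4.35.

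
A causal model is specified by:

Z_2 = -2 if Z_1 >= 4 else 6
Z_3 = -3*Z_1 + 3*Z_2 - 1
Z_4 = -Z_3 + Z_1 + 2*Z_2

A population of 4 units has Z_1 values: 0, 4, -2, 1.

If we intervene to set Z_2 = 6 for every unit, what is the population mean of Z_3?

Under do(Z_2=6), Z_2's equation is replaced by Z_2=6 for every unit. Per-unit Z_3: 17, 5, 23, 14. Mean = 14.75.

14.75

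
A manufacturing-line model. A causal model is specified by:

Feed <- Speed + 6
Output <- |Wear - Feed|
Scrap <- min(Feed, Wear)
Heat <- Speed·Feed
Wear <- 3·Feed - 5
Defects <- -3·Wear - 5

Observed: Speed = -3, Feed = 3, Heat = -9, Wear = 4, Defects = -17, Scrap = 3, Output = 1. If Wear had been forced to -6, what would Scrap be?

-6

Under do(Wear=-6), the mechanism Wear <- 3·Feed - 5 is discarded; Wear is fixed at -6.
Feed = Speed + 6  [with Speed=-3]  = 3
Scrap = min(Feed, Wear)  [with Feed=3, Wear=-6]  = -6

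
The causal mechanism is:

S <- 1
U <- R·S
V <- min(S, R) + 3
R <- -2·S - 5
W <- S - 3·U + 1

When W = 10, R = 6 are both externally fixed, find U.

Setting W = 10, R = 6 by intervention discards those variables' equations.
U = R·S  [with R=6, S=1]  = 6

6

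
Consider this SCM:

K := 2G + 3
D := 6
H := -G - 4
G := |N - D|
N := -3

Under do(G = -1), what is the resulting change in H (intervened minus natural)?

10

do(G=-1) replaces the equation G := |N - D| with the constant G = -1.
H = -G - 4  [with G=-1]  = -3
Without intervention: G = |N - D|  [with N=-3, D=6]  = 9; H = -G - 4  [with G=9]  = -13.
Change = -3 − (-13) = 10.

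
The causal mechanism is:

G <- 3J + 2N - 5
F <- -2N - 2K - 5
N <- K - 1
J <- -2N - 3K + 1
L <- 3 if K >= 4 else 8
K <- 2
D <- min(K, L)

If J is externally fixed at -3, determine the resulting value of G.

The intervention breaks the incoming arrows to J: J <- -2N - 3K + 1 no longer applies, and J = -3.
N = K - 1  [with K=2]  = 1
G = 3J + 2N - 5  [with J=-3, N=1]  = -12

-12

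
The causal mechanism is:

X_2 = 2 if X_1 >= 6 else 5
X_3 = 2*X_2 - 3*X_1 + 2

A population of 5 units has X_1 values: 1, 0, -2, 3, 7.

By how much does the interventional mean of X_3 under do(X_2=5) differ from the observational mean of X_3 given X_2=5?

do(X_2=5) breaks X_2's dependence on X_1. With X_2=5 fixed, X_3 across the units is 9, 12, 18, 3, -9, mean 6.6.
E[X_3|X_2=5] averages over only the 4 units with X_2=5 (X_1 = 1, 0, -2, 3): X_3 = 9, 12, 18, 3, mean 10.5.
Difference = 6.6 − 10.5 = -3.9.

-3.9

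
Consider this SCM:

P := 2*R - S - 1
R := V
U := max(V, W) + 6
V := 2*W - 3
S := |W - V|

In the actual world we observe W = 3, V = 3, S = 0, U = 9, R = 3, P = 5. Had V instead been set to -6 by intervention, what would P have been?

Under do(V=-6), the mechanism V := 2*W - 3 is discarded; V is fixed at -6.
S = |W - V|  [with W=3, V=-6]  = 9
R = V  [with V=-6]  = -6
P = 2*R - S - 1  [with R=-6, S=9]  = -22

-22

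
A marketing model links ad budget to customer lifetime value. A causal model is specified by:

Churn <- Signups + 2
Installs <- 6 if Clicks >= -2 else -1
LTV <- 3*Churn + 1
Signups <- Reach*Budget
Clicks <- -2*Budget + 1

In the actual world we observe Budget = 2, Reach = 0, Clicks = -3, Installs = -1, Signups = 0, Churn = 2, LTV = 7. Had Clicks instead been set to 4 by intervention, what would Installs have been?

The intervention breaks the incoming arrows to Clicks: Clicks <- -2*Budget + 1 no longer applies, and Clicks = 4.
Installs = 6 if Clicks >= -2 else -1  [with Clicks=4]  = 6

6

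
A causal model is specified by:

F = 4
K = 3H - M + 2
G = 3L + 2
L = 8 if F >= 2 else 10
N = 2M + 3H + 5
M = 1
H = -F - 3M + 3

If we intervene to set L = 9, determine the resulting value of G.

29

do(L=9) replaces the equation L = 8 if F >= 2 else 10 with the constant L = 9.
G = 3L + 2  [with L=9]  = 29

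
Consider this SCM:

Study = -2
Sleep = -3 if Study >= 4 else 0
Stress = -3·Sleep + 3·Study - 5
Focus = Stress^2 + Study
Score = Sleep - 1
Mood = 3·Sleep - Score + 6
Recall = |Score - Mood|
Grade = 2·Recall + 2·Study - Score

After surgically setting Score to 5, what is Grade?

-1

do(Score=5) replaces the equation Score = Sleep - 1 with the constant Score = 5.
Sleep = -3 if Study >= 4 else 0  [with Study=-2]  = 0
Mood = 3·Sleep - Score + 6  [with Sleep=0, Score=5]  = 1
Recall = |Score - Mood|  [with Score=5, Mood=1]  = 4
Grade = 2·Recall + 2·Study - Score  [with Recall=4, Study=-2, Score=5]  = -1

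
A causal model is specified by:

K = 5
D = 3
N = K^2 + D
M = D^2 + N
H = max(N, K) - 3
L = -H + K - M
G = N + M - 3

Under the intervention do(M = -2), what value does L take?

Under do(M=-2), the mechanism M = D^2 + N is discarded; M is fixed at -2.
N = K^2 + D  [with K=5, D=3]  = 28
H = max(N, K) - 3  [with N=28, K=5]  = 25
L = -H + K - M  [with H=25, K=5, M=-2]  = -18

-18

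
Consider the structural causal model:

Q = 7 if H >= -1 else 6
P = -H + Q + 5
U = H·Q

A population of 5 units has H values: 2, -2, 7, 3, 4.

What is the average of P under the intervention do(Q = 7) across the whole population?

9.2

Under do(Q=7), Q's equation is replaced by Q=7 for every unit. Per-unit P: 10, 14, 5, 9, 8. Mean = 9.2.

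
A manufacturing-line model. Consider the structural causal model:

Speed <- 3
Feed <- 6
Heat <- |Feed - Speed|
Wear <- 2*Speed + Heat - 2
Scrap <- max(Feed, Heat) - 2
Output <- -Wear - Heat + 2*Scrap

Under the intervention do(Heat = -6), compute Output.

The intervention breaks the incoming arrows to Heat: Heat <- |Feed - Speed| no longer applies, and Heat = -6.
Wear = 2*Speed + Heat - 2  [with Speed=3, Heat=-6]  = -2
Scrap = max(Feed, Heat) - 2  [with Feed=6, Heat=-6]  = 4
Output = -Wear - Heat + 2*Scrap  [with Wear=-2, Heat=-6, Scrap=4]  = 16

16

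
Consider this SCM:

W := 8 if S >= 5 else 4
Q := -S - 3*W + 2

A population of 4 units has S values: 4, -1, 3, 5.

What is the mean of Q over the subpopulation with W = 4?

E[Q|W=4] averages over only the 3 units with W=4 (S = 4, -1, 3): Q = -14, -9, -13, mean -12.

-12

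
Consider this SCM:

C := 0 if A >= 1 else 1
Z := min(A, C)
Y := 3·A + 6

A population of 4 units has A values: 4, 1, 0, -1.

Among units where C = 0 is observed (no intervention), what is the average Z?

E[Z|C=0] averages over only the 2 units with C=0 (A = 4, 1): Z = 0, 0, mean 0.

0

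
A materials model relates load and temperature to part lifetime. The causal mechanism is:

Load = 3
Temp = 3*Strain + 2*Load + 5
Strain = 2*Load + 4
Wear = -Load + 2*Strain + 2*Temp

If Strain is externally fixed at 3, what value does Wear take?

43

Under do(Strain=3), the mechanism Strain = 2*Load + 4 is discarded; Strain is fixed at 3.
Temp = 3*Strain + 2*Load + 5  [with Strain=3, Load=3]  = 20
Wear = -Load + 2*Strain + 2*Temp  [with Load=3, Strain=3, Temp=20]  = 43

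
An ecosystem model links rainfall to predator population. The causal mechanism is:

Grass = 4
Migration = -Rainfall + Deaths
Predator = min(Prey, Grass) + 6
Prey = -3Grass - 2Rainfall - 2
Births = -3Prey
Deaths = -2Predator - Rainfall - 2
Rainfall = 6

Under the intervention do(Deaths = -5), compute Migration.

-11

Intervening sets Deaths = -5 and removes its equation (Deaths = -2Predator - Rainfall - 2).
Migration = -Rainfall + Deaths  [with Rainfall=6, Deaths=-5]  = -11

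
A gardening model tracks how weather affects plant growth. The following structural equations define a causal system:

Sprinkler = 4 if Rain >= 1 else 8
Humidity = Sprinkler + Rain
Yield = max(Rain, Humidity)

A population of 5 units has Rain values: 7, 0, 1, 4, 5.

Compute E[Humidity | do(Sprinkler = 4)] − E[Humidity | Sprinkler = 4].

-0.85

Under do(Sprinkler=4), Sprinkler's equation is replaced by Sprinkler=4 for every unit. Per-unit Humidity: 11, 4, 5, 8, 9. Mean = 7.4.
Observing Sprinkler=4 restricts to units where Sprinkler's equation naturally yields 4: Rain ∈ {7, 1, 4, 5}. In that subpopulation Humidity = 11, 5, 8, 9, mean 8.25.
Difference = 7.4 − 8.25 = -0.85.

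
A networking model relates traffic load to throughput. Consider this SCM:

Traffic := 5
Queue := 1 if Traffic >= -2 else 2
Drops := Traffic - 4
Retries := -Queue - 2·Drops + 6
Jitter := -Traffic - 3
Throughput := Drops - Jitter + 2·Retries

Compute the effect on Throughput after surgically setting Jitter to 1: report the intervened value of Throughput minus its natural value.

The intervention breaks the incoming arrows to Jitter: Jitter := -Traffic - 3 no longer applies, and Jitter = 1.
Queue = 1 if Traffic >= -2 else 2  [with Traffic=5]  = 1
Drops = Traffic - 4  [with Traffic=5]  = 1
Retries = -Queue - 2·Drops + 6  [with Queue=1, Drops=1]  = 3
Throughput = Drops - Jitter + 2·Retries  [with Drops=1, Jitter=1, Retries=3]  = 6
Without intervention: Queue = 1 if Traffic >= -2 else 2  [with Traffic=5]  = 1; Drops = Traffic - 4  [with Traffic=5]  = 1; Retries = -Queue - 2·Drops + 6  [with Queue=1, Drops=1]  = 3; Jitter = -Traffic - 3  [with Traffic=5]  = -8; Throughput = Drops - Jitter + 2·Retries  [with Drops=1, Jitter=-8, Retries=3]  = 15.
Change = 6 − 15 = -9.

-9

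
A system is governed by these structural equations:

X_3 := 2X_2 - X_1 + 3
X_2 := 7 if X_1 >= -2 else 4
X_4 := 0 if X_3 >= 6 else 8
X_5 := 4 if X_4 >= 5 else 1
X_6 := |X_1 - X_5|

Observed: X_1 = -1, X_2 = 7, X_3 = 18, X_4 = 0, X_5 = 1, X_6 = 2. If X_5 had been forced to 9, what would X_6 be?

10

The intervention breaks the incoming arrows to X_5: X_5 := 4 if X_4 >= 5 else 1 no longer applies, and X_5 = 9.
X_6 = |X_1 - X_5|  [with X_1=-1, X_5=9]  = 10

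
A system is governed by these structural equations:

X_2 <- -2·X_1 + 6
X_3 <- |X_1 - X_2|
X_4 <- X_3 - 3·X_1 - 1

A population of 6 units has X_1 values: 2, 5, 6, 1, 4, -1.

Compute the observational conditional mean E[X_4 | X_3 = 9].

2

E[X_4|X_3=9] averages over only the 2 units with X_3=9 (X_1 = 5, -1): X_4 = -7, 11, mean 2.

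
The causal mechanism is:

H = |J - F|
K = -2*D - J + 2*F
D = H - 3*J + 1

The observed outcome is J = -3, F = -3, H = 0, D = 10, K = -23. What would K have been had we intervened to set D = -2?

1

Intervening sets D = -2 and removes its equation (D = H - 3*J + 1).
K = -2*D - J + 2*F  [with D=-2, J=-3, F=-3]  = 1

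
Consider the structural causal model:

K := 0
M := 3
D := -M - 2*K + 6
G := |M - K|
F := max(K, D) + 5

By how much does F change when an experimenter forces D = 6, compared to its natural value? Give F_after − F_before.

Intervening sets D = 6 and removes its equation (D := -M - 2*K + 6).
F = max(K, D) + 5  [with K=0, D=6]  = 11
Without intervention: D = -M - 2*K + 6  [with M=3, K=0]  = 3; F = max(K, D) + 5  [with K=0, D=3]  = 8.
Change = 11 − 8 = 3.

3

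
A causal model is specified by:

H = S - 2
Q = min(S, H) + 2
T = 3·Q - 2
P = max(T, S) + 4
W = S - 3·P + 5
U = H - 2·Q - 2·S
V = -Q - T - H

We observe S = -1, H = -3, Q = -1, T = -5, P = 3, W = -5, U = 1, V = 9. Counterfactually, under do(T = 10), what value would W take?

-38

Under do(T=10), the mechanism T = 3·Q - 2 is discarded; T is fixed at 10.
P = max(T, S) + 4  [with T=10, S=-1]  = 14
W = S - 3·P + 5  [with S=-1, P=14]  = -38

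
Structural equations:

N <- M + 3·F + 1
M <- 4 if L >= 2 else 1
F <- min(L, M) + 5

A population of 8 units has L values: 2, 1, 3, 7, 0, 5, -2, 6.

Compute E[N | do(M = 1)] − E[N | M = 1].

2.5

Every unit gets M=1 under the intervention. N values become 20, 20, 20, 20, 17, 20, 11, 20; E[N|do(M=1)] = 18.5.
Conditioning on M=1 selects the 3 unit(s) with L ∈ {1, 0, -2}. Their N values: 20, 17, 11. Mean = 16.
Difference = 18.5 − 16 = 2.5.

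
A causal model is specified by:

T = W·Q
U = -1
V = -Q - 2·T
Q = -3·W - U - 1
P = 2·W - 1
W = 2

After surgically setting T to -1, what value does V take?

Under do(T=-1), the mechanism T = W·Q is discarded; T is fixed at -1.
Q = -3·W - U - 1  [with W=2, U=-1]  = -6
V = -Q - 2·T  [with Q=-6, T=-1]  = 8

8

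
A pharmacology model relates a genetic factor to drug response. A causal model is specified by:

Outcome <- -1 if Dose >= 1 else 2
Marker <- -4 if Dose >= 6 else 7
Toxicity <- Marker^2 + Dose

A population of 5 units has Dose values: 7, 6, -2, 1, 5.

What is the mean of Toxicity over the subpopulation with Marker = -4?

Observing Marker=-4 restricts to units where Marker's equation naturally yields -4: Dose ∈ {7, 6}. In that subpopulation Toxicity = 23, 22, mean 22.5.

22.5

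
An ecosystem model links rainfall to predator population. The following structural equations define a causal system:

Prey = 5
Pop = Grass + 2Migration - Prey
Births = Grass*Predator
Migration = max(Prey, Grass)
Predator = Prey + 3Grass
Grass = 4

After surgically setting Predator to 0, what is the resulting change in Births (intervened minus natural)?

-68

The intervention breaks the incoming arrows to Predator: Predator = Prey + 3Grass no longer applies, and Predator = 0.
Births = Grass*Predator  [with Grass=4, Predator=0]  = 0
Without intervention: Predator = Prey + 3Grass  [with Prey=5, Grass=4]  = 17; Births = Grass*Predator  [with Grass=4, Predator=17]  = 68.
Change = 0 − 68 = -68.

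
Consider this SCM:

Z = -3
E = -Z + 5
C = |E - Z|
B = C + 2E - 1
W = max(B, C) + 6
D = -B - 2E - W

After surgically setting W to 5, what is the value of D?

-47

The intervention breaks the incoming arrows to W: W = max(B, C) + 6 no longer applies, and W = 5.
E = -Z + 5  [with Z=-3]  = 8
C = |E - Z|  [with E=8, Z=-3]  = 11
B = C + 2E - 1  [with C=11, E=8]  = 26
D = -B - 2E - W  [with B=26, E=8, W=5]  = -47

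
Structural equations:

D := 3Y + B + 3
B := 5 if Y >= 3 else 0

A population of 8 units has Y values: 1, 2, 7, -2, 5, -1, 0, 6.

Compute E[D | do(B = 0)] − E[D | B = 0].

6.75

do(B=0) breaks B's dependence on Y. With B=0 fixed, D across the units is 6, 9, 24, -3, 18, 0, 3, 21, mean 9.75.
Observing B=0 restricts to units where B's equation naturally yields 0: Y ∈ {1, 2, -2, -1, 0}. In that subpopulation D = 6, 9, -3, 0, 3, mean 3.
Difference = 9.75 − 3 = 6.75.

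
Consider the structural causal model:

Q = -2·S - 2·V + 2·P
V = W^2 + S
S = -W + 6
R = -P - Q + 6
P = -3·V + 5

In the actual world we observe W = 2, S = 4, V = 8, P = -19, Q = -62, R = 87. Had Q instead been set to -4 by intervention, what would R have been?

The intervention breaks the incoming arrows to Q: Q = -2·S - 2·V + 2·P no longer applies, and Q = -4.
S = -W + 6  [with W=2]  = 4
V = W^2 + S  [with W=2, S=4]  = 8
P = -3·V + 5  [with V=8]  = -19
R = -P - Q + 6  [with P=-19, Q=-4]  = 29

29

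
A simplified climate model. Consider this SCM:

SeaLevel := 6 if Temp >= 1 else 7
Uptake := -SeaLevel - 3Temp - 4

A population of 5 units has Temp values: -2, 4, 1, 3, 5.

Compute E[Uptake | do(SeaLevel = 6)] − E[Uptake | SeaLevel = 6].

Every unit gets SeaLevel=6 under the intervention. Uptake values become -4, -22, -13, -19, -25; E[Uptake|do(SeaLevel=6)] = -16.6.
Conditioning on SeaLevel=6 selects the 4 unit(s) with Temp ∈ {4, 1, 3, 5}. Their Uptake values: -22, -13, -19, -25. Mean = -19.75.
Difference = -16.6 − (-19.75) = 3.15.

3.15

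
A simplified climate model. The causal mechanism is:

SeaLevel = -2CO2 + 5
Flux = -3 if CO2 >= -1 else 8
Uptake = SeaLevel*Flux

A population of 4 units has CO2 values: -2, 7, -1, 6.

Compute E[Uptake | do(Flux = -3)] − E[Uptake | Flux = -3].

-9

The intervention sets Flux=-3 in all 4 units regardless of CO2. Recomputing Uptake per unit gives -27, 27, -21, 21; average 0.
E[Uptake|Flux=-3] averages over only the 3 units with Flux=-3 (CO2 = 7, -1, 6): Uptake = 27, -21, 21, mean 9.
Difference = 0 − 9 = -9.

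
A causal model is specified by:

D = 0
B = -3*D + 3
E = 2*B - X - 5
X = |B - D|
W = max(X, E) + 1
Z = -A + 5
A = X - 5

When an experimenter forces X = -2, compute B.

3

Under do(X=-2), the mechanism X = |B - D| is discarded; X is fixed at -2.
Since B is not a descendant of the intervened variable, it is unaffected.
B = -3*D + 3  [with D=0]  = 3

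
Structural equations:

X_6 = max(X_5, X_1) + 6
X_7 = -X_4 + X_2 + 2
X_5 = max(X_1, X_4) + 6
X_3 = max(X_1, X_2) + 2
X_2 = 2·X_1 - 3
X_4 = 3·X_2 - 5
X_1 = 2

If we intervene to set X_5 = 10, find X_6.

The intervention breaks the incoming arrows to X_5: X_5 = max(X_1, X_4) + 6 no longer applies, and X_5 = 10.
X_6 = max(X_5, X_1) + 6  [with X_5=10, X_1=2]  = 16

16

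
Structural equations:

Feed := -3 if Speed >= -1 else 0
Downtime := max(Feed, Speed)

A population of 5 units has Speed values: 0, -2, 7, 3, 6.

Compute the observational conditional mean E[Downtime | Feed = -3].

E[Downtime|Feed=-3] averages over only the 4 units with Feed=-3 (Speed = 0, 7, 3, 6): Downtime = 0, 7, 3, 6, mean 4.

4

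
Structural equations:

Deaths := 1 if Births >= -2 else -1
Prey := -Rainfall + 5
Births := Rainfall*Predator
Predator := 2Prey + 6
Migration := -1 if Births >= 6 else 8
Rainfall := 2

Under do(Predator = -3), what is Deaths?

-1

do(Predator=-3) replaces the equation Predator := 2Prey + 6 with the constant Predator = -3.
Births = Rainfall*Predator  [with Rainfall=2, Predator=-3]  = -6
Deaths = 1 if Births >= -2 else -1  [with Births=-6]  = -1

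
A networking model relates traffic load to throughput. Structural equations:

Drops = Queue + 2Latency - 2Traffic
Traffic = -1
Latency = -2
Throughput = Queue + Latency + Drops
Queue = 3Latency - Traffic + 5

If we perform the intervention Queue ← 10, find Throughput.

16

do(Queue=10) replaces the equation Queue = 3Latency - Traffic + 5 with the constant Queue = 10.
Drops = Queue + 2Latency - 2Traffic  [with Queue=10, Latency=-2, Traffic=-1]  = 8
Throughput = Queue + Latency + Drops  [with Queue=10, Latency=-2, Drops=8]  = 16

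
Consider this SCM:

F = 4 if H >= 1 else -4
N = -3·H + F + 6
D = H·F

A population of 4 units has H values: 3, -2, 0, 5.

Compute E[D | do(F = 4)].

6

The intervention sets F=4 in all 4 units regardless of H. Recomputing D per unit gives 12, -8, 0, 20; average 6.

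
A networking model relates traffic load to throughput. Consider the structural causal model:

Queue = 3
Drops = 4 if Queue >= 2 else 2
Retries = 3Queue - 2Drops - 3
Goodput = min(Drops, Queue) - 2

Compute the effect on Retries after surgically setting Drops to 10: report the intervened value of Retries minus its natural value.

-12

The intervention breaks the incoming arrows to Drops: Drops = 4 if Queue >= 2 else 2 no longer applies, and Drops = 10.
Retries = 3Queue - 2Drops - 3  [with Queue=3, Drops=10]  = -14
Without intervention: Drops = 4 if Queue >= 2 else 2  [with Queue=3]  = 4; Retries = 3Queue - 2Drops - 3  [with Queue=3, Drops=4]  = -2.
Change = -14 − (-2) = -12.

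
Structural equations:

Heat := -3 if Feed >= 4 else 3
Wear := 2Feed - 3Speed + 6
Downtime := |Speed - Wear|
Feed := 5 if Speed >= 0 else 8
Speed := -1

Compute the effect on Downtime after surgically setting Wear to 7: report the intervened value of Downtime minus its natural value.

-18

Intervening sets Wear = 7 and removes its equation (Wear := 2Feed - 3Speed + 6).
Downtime = |Speed - Wear|  [with Speed=-1, Wear=7]  = 8
Without intervention: Feed = 5 if Speed >= 0 else 8  [with Speed=-1]  = 8; Wear = 2Feed - 3Speed + 6  [with Feed=8, Speed=-1]  = 25; Downtime = |Speed - Wear|  [with Speed=-1, Wear=25]  = 26.
Change = 8 − 26 = -18.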